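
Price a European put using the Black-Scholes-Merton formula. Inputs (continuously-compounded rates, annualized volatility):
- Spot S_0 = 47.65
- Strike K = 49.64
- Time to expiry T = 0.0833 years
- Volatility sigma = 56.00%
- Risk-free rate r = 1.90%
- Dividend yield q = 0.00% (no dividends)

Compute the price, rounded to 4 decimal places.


d1 = (ln(S/K) + (r - q + 0.5*sigma^2) * T) / (sigma * sqrt(T)) = -0.16253717
d2 = d1 - sigma * sqrt(T) = -0.32416291
exp(-rT) = 0.99841855; exp(-qT) = 1.00000000
P = K * exp(-rT) * N(-d2) - S_0 * exp(-qT) * N(-d1)
N(-d1) = 0.56455857; N(-d2) = 0.62709265
P = 49.6400 * 0.99841855 * 0.62709265 - 47.6500 * 1.00000000 * 0.56455857 = 4.1784

Answer: Price = 4.1784


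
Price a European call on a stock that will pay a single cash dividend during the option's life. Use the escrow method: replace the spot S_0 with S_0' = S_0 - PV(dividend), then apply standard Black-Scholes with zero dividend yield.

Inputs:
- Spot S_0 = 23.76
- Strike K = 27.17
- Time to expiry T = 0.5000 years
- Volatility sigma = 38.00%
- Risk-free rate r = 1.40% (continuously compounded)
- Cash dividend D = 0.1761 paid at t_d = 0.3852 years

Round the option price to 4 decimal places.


PV(D) = D * exp(-r * t_d) = 0.1761 * 0.99462172 = 0.17515288
S_0' = S_0 - PV(D) = 23.7600 - 0.17515288 = 23.58484712
d1 = (ln(S_0'/K) + (r + sigma^2/2)*T) / (sigma*sqrt(T)) = -0.36624033
d2 = d1 - sigma*sqrt(T) = -0.63494091
exp(-rT) = 0.99302444
N(d1) = 0.35709287; N(d2) = 0.26273348
C = S_0' * N(d1) - K * exp(-rT) * N(d2) = 23.58484712 * 0.35709287 - 27.1700 * 0.99302444 * 0.26273348 = 1.3333

Answer: Price = 1.3333


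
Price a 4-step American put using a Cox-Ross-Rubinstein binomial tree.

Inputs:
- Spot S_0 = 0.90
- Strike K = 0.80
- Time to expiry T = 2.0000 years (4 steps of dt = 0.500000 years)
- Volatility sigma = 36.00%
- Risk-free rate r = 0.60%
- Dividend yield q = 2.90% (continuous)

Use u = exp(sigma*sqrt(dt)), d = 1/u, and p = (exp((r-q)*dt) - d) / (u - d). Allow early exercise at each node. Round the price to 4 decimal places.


dt = T/N = 0.500000
u = exp(sigma*sqrt(dt)) = 1.289892; d = 1/u = 0.775259
p = (exp((r-q)*dt) - d) / (u - d) = 0.414484
Discount per step: exp(-r*dt) = 0.997004
Stock lattice S(k, i) with i counting down-moves:
  k=0: S(0,0) = 0.9000
  k=1: S(1,0) = 1.1609; S(1,1) = 0.6977
  k=2: S(2,0) = 1.4974; S(2,1) = 0.9000; S(2,2) = 0.5409
  k=3: S(3,0) = 1.9315; S(3,1) = 1.1609; S(3,2) = 0.6977; S(3,3) = 0.4194
  k=4: S(4,0) = 2.4915; S(4,1) = 1.4974; S(4,2) = 0.9000; S(4,3) = 0.5409; S(4,4) = 0.3251
Terminal payoffs V(N, i) = max(K - S_T, 0):
  V(4,0) = 0.000000; V(4,1) = 0.000000; V(4,2) = 0.000000; V(4,3) = 0.259076; V(4,4) = 0.474891
Backward induction: V(k, i) = exp(-r*dt) * [p * V(k+1, i) + (1-p) * V(k+1, i+1)]; then take max(V_cont, immediate exercise) for American.
  V(3,0) = exp(-r*dt) * [p*0.000000 + (1-p)*0.000000] = 0.000000; exercise = 0.000000; V(3,0) = max -> 0.000000
  V(3,1) = exp(-r*dt) * [p*0.000000 + (1-p)*0.000000] = 0.000000; exercise = 0.000000; V(3,1) = max -> 0.000000
  V(3,2) = exp(-r*dt) * [p*0.000000 + (1-p)*0.259076] = 0.151239; exercise = 0.102267; V(3,2) = max -> 0.151239
  V(3,3) = exp(-r*dt) * [p*0.259076 + (1-p)*0.474891] = 0.384285; exercise = 0.380644; V(3,3) = max -> 0.384285
  V(2,0) = exp(-r*dt) * [p*0.000000 + (1-p)*0.000000] = 0.000000; exercise = 0.000000; V(2,0) = max -> 0.000000
  V(2,1) = exp(-r*dt) * [p*0.000000 + (1-p)*0.151239] = 0.088288; exercise = 0.000000; V(2,1) = max -> 0.088288
  V(2,2) = exp(-r*dt) * [p*0.151239 + (1-p)*0.384285] = 0.286829; exercise = 0.259076; V(2,2) = max -> 0.286829
  V(1,0) = exp(-r*dt) * [p*0.000000 + (1-p)*0.088288] = 0.051539; exercise = 0.000000; V(1,0) = max -> 0.051539
  V(1,1) = exp(-r*dt) * [p*0.088288 + (1-p)*0.286829] = 0.203924; exercise = 0.102267; V(1,1) = max -> 0.203924
  V(0,0) = exp(-r*dt) * [p*0.051539 + (1-p)*0.203924] = 0.140341; exercise = 0.000000; V(0,0) = max -> 0.140341

Answer: Price = V(0,0) = 0.1403


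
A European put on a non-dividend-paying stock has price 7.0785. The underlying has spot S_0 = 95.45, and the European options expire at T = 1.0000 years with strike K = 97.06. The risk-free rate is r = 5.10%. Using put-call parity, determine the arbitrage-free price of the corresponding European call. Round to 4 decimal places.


Put-call parity: C - P = S_0 * exp(-qT) - K * exp(-rT).
S_0 * exp(-qT) = 95.4500 * 1.00000000 = 95.45000000
K * exp(-rT) = 97.0600 * 0.95027867 = 92.23404776
C = P + S*exp(-qT) - K*exp(-rT)
C = 7.0785 + 95.45000000 - 92.23404776 = 10.2945

Answer: Call price = 10.2945


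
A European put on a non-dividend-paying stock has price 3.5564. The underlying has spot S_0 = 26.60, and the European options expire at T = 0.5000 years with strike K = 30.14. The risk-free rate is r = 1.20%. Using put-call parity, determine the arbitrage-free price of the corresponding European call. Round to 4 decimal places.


Answer: Call price = 0.1967

Derivation:
Put-call parity: C - P = S_0 * exp(-qT) - K * exp(-rT).
S_0 * exp(-qT) = 26.6000 * 1.00000000 = 26.60000000
K * exp(-rT) = 30.1400 * 0.99401796 = 29.95970144
C = P + S*exp(-qT) - K*exp(-rT)
C = 3.5564 + 26.60000000 - 29.95970144 = 0.1967


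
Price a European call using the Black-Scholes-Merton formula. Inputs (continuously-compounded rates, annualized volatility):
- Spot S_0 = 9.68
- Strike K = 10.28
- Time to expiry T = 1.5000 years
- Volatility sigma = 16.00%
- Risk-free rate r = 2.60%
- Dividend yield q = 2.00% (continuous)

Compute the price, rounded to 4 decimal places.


d1 = (ln(S/K) + (r - q + 0.5*sigma^2) * T) / (sigma * sqrt(T)) = -0.16298475
d2 = d1 - sigma * sqrt(T) = -0.35894393
exp(-rT) = 0.96175071; exp(-qT) = 0.97044553
C = S_0 * exp(-qT) * N(d1) - K * exp(-rT) * N(d2)
N(d1) = 0.43526522; N(d2) = 0.35981852
C = 9.6800 * 0.97044553 * 0.43526522 - 10.2800 * 0.96175071 * 0.35981852 = 0.5314

Answer: Price = 0.5314


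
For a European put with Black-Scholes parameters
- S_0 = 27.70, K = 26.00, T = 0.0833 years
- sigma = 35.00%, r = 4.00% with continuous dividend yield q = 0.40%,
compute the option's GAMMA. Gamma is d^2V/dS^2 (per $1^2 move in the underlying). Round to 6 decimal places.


d1 = 0.7071824074; d2 = 0.6061663195
phi(d1) = 0.3106799452; exp(-qT) = 0.9996668555; exp(-rT) = 0.9966735450
Gamma = exp(-qT) * phi(d1) / (S * sigma * sqrt(T)) = 0.9996668555 * 0.3106799452 / (27.7000 * 0.3500 * 0.2886173938) = 0.110994

Answer: Gamma = 0.110994


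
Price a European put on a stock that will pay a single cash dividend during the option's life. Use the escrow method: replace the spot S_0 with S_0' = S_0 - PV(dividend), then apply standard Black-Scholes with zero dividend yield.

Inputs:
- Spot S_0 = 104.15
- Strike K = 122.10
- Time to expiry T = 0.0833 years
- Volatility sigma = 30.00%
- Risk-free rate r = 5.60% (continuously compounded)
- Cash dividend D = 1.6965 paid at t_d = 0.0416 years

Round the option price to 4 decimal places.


PV(D) = D * exp(-r * t_d) = 1.6965 * 0.99767311 = 1.69255243
S_0' = S_0 - PV(D) = 104.1500 - 1.69255243 = 102.45744757
d1 = (ln(S_0'/K) + (r + sigma^2/2)*T) / (sigma*sqrt(T)) = -1.92849909
d2 = d1 - sigma*sqrt(T) = -2.01508431
exp(-rT) = 0.99534606
N(-d1) = 0.97310346; N(-d2) = 0.97805209
P = K * exp(-rT) * N(-d2) - S_0' * N(-d1) = 122.1000 * 0.99534606 * 0.97805209 - 102.45744757 * 0.97310346 = 19.1627

Answer: Price = 19.1627


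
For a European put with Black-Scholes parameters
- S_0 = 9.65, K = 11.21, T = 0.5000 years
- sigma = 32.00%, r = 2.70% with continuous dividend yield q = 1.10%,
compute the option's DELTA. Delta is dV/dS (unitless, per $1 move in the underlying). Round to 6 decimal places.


d1 = -0.5137498537; d2 = -0.7400240237
phi(d1) = 0.3496201536; exp(-qT) = 0.9945150973; exp(-rT) = 0.9865907163
N(-d1) = 0.6962865541
Delta = -exp(-qT) * N(-d1) = -0.9945150973 * 0.6962865541 = -0.692467

Answer: Delta = -0.692467


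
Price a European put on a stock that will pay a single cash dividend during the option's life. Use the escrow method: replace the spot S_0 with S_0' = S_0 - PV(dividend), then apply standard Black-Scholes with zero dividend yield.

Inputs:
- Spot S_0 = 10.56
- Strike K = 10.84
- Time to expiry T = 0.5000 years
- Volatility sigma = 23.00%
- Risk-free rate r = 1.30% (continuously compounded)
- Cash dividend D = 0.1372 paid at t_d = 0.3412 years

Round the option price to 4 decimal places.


PV(D) = D * exp(-r * t_d) = 0.1372 * 0.99557422 = 0.13659278
S_0' = S_0 - PV(D) = 10.5600 - 0.13659278 = 10.42340722
d1 = (ln(S_0'/K) + (r + sigma^2/2)*T) / (sigma*sqrt(T)) = -0.11967951
d2 = d1 - sigma*sqrt(T) = -0.28231407
exp(-rT) = 0.99352108
N(-d1) = 0.54763149; N(-d2) = 0.61114865
P = K * exp(-rT) * N(-d2) - S_0' * N(-d1) = 10.8400 * 0.99352108 * 0.61114865 - 10.42340722 * 0.54763149 = 0.8737

Answer: Price = 0.8737


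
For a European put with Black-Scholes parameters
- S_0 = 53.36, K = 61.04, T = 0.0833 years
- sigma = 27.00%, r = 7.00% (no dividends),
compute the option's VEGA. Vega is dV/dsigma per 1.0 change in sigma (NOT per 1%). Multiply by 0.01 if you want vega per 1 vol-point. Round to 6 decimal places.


Answer: Vega = 1.676238

Derivation:
d1 = -1.6117801253; d2 = -1.6897068217
phi(d1) = 0.1088422036; exp(-qT) = 1.0000000000; exp(-rT) = 0.9941859673
Vega = S * exp(-qT) * phi(d1) * sqrt(T) = 53.3600 * 1.0000000000 * 0.1088422036 * 0.2886173938 = 1.676238


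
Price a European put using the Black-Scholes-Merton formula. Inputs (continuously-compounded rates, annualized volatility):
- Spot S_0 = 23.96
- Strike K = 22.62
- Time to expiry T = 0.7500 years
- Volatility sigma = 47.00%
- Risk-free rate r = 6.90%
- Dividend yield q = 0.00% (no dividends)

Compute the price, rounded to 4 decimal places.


Answer: Price = 2.5529

Derivation:
d1 = (ln(S/K) + (r - q + 0.5*sigma^2) * T) / (sigma * sqrt(T)) = 0.47204847
d2 = d1 - sigma * sqrt(T) = 0.06501653
exp(-rT) = 0.94956623; exp(-qT) = 1.00000000
P = K * exp(-rT) * N(-d2) - S_0 * exp(-qT) * N(-d1)
N(-d1) = 0.31844610; N(-d2) = 0.47408042
P = 22.6200 * 0.94956623 * 0.47408042 - 23.9600 * 1.00000000 * 0.31844610 = 2.5529


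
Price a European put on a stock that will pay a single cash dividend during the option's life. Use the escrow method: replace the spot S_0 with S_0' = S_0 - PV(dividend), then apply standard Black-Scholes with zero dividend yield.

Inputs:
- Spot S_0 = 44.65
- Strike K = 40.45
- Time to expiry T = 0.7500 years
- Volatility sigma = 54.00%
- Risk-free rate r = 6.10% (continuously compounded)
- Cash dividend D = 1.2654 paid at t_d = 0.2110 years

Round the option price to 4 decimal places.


PV(D) = D * exp(-r * t_d) = 1.2654 * 0.98721148 = 1.24921740
S_0' = S_0 - PV(D) = 44.6500 - 1.24921740 = 43.40078260
d1 = (ln(S_0'/K) + (r + sigma^2/2)*T) / (sigma*sqrt(T)) = 0.48221755
d2 = d1 - sigma*sqrt(T) = 0.01456383
exp(-rT) = 0.95528075
N(-d1) = 0.31482571; N(-d2) = 0.49419008
P = K * exp(-rT) * N(-d2) - S_0' * N(-d1) = 40.4500 * 0.95528075 * 0.49419008 - 43.40078260 * 0.31482571 = 5.4324

Answer: Price = 5.4324


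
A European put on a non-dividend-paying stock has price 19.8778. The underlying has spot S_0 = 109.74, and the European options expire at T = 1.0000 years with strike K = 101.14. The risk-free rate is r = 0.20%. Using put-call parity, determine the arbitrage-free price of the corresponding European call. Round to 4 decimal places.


Put-call parity: C - P = S_0 * exp(-qT) - K * exp(-rT).
S_0 * exp(-qT) = 109.7400 * 1.00000000 = 109.74000000
K * exp(-rT) = 101.1400 * 0.99800200 = 100.93792215
C = P + S*exp(-qT) - K*exp(-rT)
C = 19.8778 + 109.74000000 - 100.93792215 = 28.6799

Answer: Call price = 28.6799


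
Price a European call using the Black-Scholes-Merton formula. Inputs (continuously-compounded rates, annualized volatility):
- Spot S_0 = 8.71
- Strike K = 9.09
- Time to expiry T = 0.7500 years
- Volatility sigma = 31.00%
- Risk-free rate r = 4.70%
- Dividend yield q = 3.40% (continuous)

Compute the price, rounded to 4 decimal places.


d1 = (ln(S/K) + (r - q + 0.5*sigma^2) * T) / (sigma * sqrt(T)) = 0.01148883
d2 = d1 - sigma * sqrt(T) = -0.25697904
exp(-rT) = 0.96536405; exp(-qT) = 0.97482238
C = S_0 * exp(-qT) * N(d1) - K * exp(-rT) * N(d2)
N(d1) = 0.50458328; N(d2) = 0.39859748
C = 8.7100 * 0.97482238 * 0.50458328 - 9.0900 * 0.96536405 * 0.39859748 = 0.7865

Answer: Price = 0.7865


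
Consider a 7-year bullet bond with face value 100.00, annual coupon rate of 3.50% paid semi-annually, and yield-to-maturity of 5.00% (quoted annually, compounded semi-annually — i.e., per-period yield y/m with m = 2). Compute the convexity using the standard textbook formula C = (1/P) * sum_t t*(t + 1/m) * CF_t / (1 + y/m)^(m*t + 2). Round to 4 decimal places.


Answer: Convexity = 42.6947

Derivation:
Coupon per period c = face * coupon_rate / m = 1.750000
Periods per year m = 2; per-period yield y/m = 0.025000
Number of cashflows N = 14
Cashflows (t years, CF_t, discount factor 1/(1+y/m)^(m*t), PV):
  t = 0.5000: CF_t = 1.750000, DF = 0.975610, PV = 1.707317
  t = 1.0000: CF_t = 1.750000, DF = 0.951814, PV = 1.665675
  t = 1.5000: CF_t = 1.750000, DF = 0.928599, PV = 1.625049
  t = 2.0000: CF_t = 1.750000, DF = 0.905951, PV = 1.585414
  t = 2.5000: CF_t = 1.750000, DF = 0.883854, PV = 1.546745
  t = 3.0000: CF_t = 1.750000, DF = 0.862297, PV = 1.509020
  t = 3.5000: CF_t = 1.750000, DF = 0.841265, PV = 1.472214
  t = 4.0000: CF_t = 1.750000, DF = 0.820747, PV = 1.436306
  t = 4.5000: CF_t = 1.750000, DF = 0.800728, PV = 1.401275
  t = 5.0000: CF_t = 1.750000, DF = 0.781198, PV = 1.367097
  t = 5.5000: CF_t = 1.750000, DF = 0.762145, PV = 1.333753
  t = 6.0000: CF_t = 1.750000, DF = 0.743556, PV = 1.301223
  t = 6.5000: CF_t = 1.750000, DF = 0.725420, PV = 1.269486
  t = 7.0000: CF_t = 101.750000, DF = 0.707727, PV = 72.011242
Price P = sum_t PV_t = 91.231816
Convexity numerator sum_t t*(t + 1/m) * CF_t / (1+y/m)^(m*t + 2):
  t = 0.5000: term = 0.812524
  t = 1.0000: term = 2.378120
  t = 1.5000: term = 4.640235
  t = 2.0000: term = 7.545098
  t = 2.5000: term = 11.041606
  t = 3.0000: term = 15.081218
  t = 3.5000: term = 19.617845
  t = 4.0000: term = 24.607750
  t = 4.5000: term = 30.009451
  t = 5.0000: term = 35.783627
  t = 5.5000: term = 41.893027
  t = 6.0000: term = 48.302381
  t = 6.5000: term = 54.978320
  t = 7.0000: term = 3598.420192
Convexity = (1/P) * sum = 3895.111394 / 91.231816 = 42.694660


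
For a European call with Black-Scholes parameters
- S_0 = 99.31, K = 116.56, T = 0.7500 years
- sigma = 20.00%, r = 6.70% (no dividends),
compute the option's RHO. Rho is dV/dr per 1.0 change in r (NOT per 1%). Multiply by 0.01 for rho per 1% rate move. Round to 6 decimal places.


d1 = -0.5479625110; d2 = -0.7211675918
phi(d1) = 0.3433276672; exp(-qT) = 1.0000000000; exp(-rT) = 0.9509916469
N(d2) = 0.2354032043
Rho = K*T*exp(-rT)*N(d2) = 116.5600 * 0.7500 * 0.9509916469 * 0.2354032043 = 19.570408

Answer: Rho = 19.570408


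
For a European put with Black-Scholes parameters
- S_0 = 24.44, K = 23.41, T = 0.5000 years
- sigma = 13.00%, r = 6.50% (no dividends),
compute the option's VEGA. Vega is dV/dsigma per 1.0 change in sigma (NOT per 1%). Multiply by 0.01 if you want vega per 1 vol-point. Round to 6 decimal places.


d1 = 0.8679230190; d2 = 0.7759991375
phi(d1) = 0.2737380322; exp(-qT) = 1.0000000000; exp(-rT) = 0.9680224498
Vega = S * exp(-qT) * phi(d1) * sqrt(T) = 24.4400 * 1.0000000000 * 0.2737380322 * 0.7071067812 = 4.730656

Answer: Vega = 4.730656


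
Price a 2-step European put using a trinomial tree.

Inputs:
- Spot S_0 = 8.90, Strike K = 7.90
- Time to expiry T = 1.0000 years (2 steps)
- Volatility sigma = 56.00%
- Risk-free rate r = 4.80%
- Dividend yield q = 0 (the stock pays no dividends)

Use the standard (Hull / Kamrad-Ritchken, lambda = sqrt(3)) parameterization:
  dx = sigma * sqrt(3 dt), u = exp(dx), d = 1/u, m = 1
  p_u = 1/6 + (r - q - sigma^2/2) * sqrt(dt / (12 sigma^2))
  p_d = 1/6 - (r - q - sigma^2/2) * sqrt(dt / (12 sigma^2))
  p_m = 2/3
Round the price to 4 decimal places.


dt = T/N = 0.500000; dx = sigma*sqrt(3*dt) = 0.685857
u = exp(dx) = 1.985473; d = 1/u = 0.503658
p_u = 0.127008, p_m = 0.666667, p_d = 0.206325
Discount per step: exp(-r*dt) = 0.976286
Stock lattice S(k, j) with j the centered position index:
  k=0: S(0,+0) = 8.9000
  k=1: S(1,-1) = 4.4826; S(1,+0) = 8.9000; S(1,+1) = 17.6707
  k=2: S(2,-2) = 2.2577; S(2,-1) = 4.4826; S(2,+0) = 8.9000; S(2,+1) = 17.6707; S(2,+2) = 35.0847
Terminal payoffs V(N, j) = max(K - S_T, 0):
  V(2,-2) = 5.642322; V(2,-1) = 3.417441; V(2,+0) = 0.000000; V(2,+1) = 0.000000; V(2,+2) = 0.000000
Backward induction: V(k, j) = exp(-r*dt) * [p_u * V(k+1, j+1) + p_m * V(k+1, j) + p_d * V(k+1, j-1)]
  V(1,-1) = exp(-r*dt) * [p_u*0.000000 + p_m*3.417441 + p_d*5.642322] = 3.360811
  V(1,+0) = exp(-r*dt) * [p_u*0.000000 + p_m*0.000000 + p_d*3.417441] = 0.688383
  V(1,+1) = exp(-r*dt) * [p_u*0.000000 + p_m*0.000000 + p_d*0.000000] = 0.000000
  V(0,+0) = exp(-r*dt) * [p_u*0.000000 + p_m*0.688383 + p_d*3.360811] = 1.125014

Answer: Price = V(0,0) = 1.1250


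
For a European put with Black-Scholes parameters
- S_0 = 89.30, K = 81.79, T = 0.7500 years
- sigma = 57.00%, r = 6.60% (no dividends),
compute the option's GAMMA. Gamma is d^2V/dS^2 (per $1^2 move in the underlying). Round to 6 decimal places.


d1 = 0.5250524661; d2 = 0.0314179859
phi(d1) = 0.3475736899; exp(-qT) = 1.0000000000; exp(-rT) = 0.9517051581
Gamma = exp(-qT) * phi(d1) / (S * sigma * sqrt(T)) = 1.0000000000 * 0.3475736899 / (89.3000 * 0.5700 * 0.8660254038) = 0.007885

Answer: Gamma = 0.007885


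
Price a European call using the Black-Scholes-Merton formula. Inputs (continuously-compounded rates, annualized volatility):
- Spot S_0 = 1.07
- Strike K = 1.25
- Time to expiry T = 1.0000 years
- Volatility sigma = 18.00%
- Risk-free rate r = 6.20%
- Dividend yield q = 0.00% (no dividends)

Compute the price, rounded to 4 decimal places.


Answer: Price = 0.0386

Derivation:
d1 = (ln(S/K) + (r - q + 0.5*sigma^2) * T) / (sigma * sqrt(T)) = -0.42936057
d2 = d1 - sigma * sqrt(T) = -0.60936057
exp(-rT) = 0.93988289; exp(-qT) = 1.00000000
C = S_0 * exp(-qT) * N(d1) - K * exp(-rT) * N(d2)
N(d1) = 0.33383042; N(d2) = 0.27114273
C = 1.0700 * 1.00000000 * 0.33383042 - 1.2500 * 0.93988289 * 0.27114273 = 0.0386


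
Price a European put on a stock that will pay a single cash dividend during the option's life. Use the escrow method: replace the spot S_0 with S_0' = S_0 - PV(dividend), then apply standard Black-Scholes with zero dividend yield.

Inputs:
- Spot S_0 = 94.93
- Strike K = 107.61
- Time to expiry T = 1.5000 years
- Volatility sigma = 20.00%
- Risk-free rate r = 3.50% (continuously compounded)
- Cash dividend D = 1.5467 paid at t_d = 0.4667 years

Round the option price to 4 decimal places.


PV(D) = D * exp(-r * t_d) = 1.5467 * 0.98379818 = 1.52164065
S_0' = S_0 - PV(D) = 94.9300 - 1.52164065 = 93.40835935
d1 = (ln(S_0'/K) + (r + sigma^2/2)*T) / (sigma*sqrt(T)) = -0.24100015
d2 = d1 - sigma*sqrt(T) = -0.48594912
exp(-rT) = 0.94885432
N(-d1) = 0.59522250; N(-d2) = 0.68649838
P = K * exp(-rT) * N(-d2) - S_0' * N(-d1) = 107.6100 * 0.94885432 * 0.68649838 - 93.40835935 * 0.59522250 = 14.4970

Answer: Price = 14.4970


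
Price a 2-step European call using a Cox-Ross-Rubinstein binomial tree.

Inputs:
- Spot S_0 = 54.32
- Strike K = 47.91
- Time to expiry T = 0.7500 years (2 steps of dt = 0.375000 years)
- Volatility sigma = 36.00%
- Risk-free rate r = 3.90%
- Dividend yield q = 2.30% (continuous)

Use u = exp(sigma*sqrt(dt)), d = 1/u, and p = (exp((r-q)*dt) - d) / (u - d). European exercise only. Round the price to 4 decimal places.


dt = T/N = 0.375000
u = exp(sigma*sqrt(dt)) = 1.246643; d = 1/u = 0.802154
p = (exp((r-q)*dt) - d) / (u - d) = 0.458648
Discount per step: exp(-r*dt) = 0.985481
Stock lattice S(k, i) with i counting down-moves:
  k=0: S(0,0) = 54.3200
  k=1: S(1,0) = 67.7176; S(1,1) = 43.5730
  k=2: S(2,0) = 84.4197; S(2,1) = 54.3200; S(2,2) = 34.9523
Terminal payoffs V(N, i) = max(S_T - K, 0):
  V(2,0) = 36.509687; V(2,1) = 6.410000; V(2,2) = 0.000000
Backward induction: V(k, i) = exp(-r*dt) * [p * V(k+1, i) + (1-p) * V(k+1, i+1)].
  V(1,0) = exp(-r*dt) * [p*36.509687 + (1-p)*6.410000] = 19.921662
  V(1,1) = exp(-r*dt) * [p*6.410000 + (1-p)*0.000000] = 2.897249
  V(0,0) = exp(-r*dt) * [p*19.921662 + (1-p)*2.897249] = 10.550032

Answer: Price = V(0,0) = 10.5500


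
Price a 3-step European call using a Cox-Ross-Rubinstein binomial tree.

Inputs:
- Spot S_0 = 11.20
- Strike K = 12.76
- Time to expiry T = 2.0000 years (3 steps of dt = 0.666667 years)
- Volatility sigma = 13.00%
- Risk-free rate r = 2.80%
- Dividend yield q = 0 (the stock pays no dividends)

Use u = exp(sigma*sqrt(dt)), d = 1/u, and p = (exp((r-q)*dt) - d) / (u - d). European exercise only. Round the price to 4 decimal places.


dt = T/N = 0.666667
u = exp(sigma*sqrt(dt)) = 1.111983; d = 1/u = 0.899295
p = (exp((r-q)*dt) - d) / (u - d) = 0.562079
Discount per step: exp(-r*dt) = 0.981506
Stock lattice S(k, i) with i counting down-moves:
  k=0: S(0,0) = 11.2000
  k=1: S(1,0) = 12.4542; S(1,1) = 10.0721
  k=2: S(2,0) = 13.8489; S(2,1) = 11.2000; S(2,2) = 9.0578
  k=3: S(3,0) = 15.3997; S(3,1) = 12.4542; S(3,2) = 10.0721; S(3,3) = 8.1456
Terminal payoffs V(N, i) = max(S_T - K, 0):
  V(3,0) = 2.639691; V(3,1) = 0.000000; V(3,2) = 0.000000; V(3,3) = 0.000000
Backward induction: V(k, i) = exp(-r*dt) * [p * V(k+1, i) + (1-p) * V(k+1, i+1)].
  V(2,0) = exp(-r*dt) * [p*2.639691 + (1-p)*0.000000] = 1.456275
  V(2,1) = exp(-r*dt) * [p*0.000000 + (1-p)*0.000000] = 0.000000
  V(2,2) = exp(-r*dt) * [p*0.000000 + (1-p)*0.000000] = 0.000000
  V(1,0) = exp(-r*dt) * [p*1.456275 + (1-p)*0.000000] = 0.803403
  V(1,1) = exp(-r*dt) * [p*0.000000 + (1-p)*0.000000] = 0.000000
  V(0,0) = exp(-r*dt) * [p*0.803403 + (1-p)*0.000000] = 0.443224

Answer: Price = V(0,0) = 0.4432


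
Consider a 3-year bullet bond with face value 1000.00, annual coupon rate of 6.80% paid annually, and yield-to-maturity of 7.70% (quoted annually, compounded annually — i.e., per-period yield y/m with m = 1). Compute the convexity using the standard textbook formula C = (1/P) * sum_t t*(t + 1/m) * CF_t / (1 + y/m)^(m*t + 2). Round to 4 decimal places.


Coupon per period c = face * coupon_rate / m = 68.000000
Periods per year m = 1; per-period yield y/m = 0.077000
Number of cashflows N = 3
Cashflows (t years, CF_t, discount factor 1/(1+y/m)^(m*t), PV):
  t = 1.0000: CF_t = 68.000000, DF = 0.928505, PV = 63.138347
  t = 2.0000: CF_t = 68.000000, DF = 0.862122, PV = 58.624278
  t = 3.0000: CF_t = 1068.000000, DF = 0.800484, PV = 854.917373
Price P = sum_t PV_t = 976.679999
Convexity numerator sum_t t*(t + 1/m) * CF_t / (1+y/m)^(m*t + 2):
  t = 1.0000: term = 108.865883
  t = 2.0000: term = 303.247584
  t = 3.0000: term = 8844.514174
Convexity = (1/P) * sum = 9256.627641 / 976.679999 = 9.477646

Answer: Convexity = 9.4776


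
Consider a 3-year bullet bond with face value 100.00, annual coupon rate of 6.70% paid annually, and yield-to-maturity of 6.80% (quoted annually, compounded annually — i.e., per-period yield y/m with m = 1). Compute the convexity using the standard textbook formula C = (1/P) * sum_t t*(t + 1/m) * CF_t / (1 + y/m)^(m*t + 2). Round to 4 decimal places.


Coupon per period c = face * coupon_rate / m = 6.700000
Periods per year m = 1; per-period yield y/m = 0.068000
Number of cashflows N = 3
Cashflows (t years, CF_t, discount factor 1/(1+y/m)^(m*t), PV):
  t = 1.0000: CF_t = 6.700000, DF = 0.936330, PV = 6.273408
  t = 2.0000: CF_t = 6.700000, DF = 0.876713, PV = 5.873978
  t = 3.0000: CF_t = 106.700000, DF = 0.820892, PV = 87.589220
Price P = sum_t PV_t = 99.736606
Convexity numerator sum_t t*(t + 1/m) * CF_t / (1+y/m)^(m*t + 2):
  t = 1.0000: term = 10.999958
  t = 2.0000: term = 30.898759
  t = 3.0000: term = 921.487402
Convexity = (1/P) * sum = 963.386119 / 99.736606 = 9.659303

Answer: Convexity = 9.6593


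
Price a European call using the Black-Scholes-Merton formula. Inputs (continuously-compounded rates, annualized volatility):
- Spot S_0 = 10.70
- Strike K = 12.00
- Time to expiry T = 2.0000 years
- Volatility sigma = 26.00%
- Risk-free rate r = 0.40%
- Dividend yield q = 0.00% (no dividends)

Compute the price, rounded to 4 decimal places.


d1 = (ln(S/K) + (r - q + 0.5*sigma^2) * T) / (sigma * sqrt(T)) = -0.10623711
d2 = d1 - sigma * sqrt(T) = -0.47393263
exp(-rT) = 0.99203191; exp(-qT) = 1.00000000
C = S_0 * exp(-qT) * N(d1) - K * exp(-rT) * N(d2)
N(d1) = 0.45769712; N(d2) = 0.31777397
C = 10.7000 * 1.00000000 * 0.45769712 - 12.0000 * 0.99203191 * 0.31777397 = 1.1145

Answer: Price = 1.1145


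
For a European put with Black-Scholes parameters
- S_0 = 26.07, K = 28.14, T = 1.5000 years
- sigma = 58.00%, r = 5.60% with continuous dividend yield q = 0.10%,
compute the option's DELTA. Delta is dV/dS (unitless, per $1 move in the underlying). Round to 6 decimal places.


d1 = 0.3637536982; d2 = -0.3465983272
phi(d1) = 0.3734030388; exp(-qT) = 0.9985011244; exp(-rT) = 0.9194312561
N(-d1) = 0.3580209704
Delta = -exp(-qT) * N(-d1) = -0.9985011244 * 0.3580209704 = -0.357484

Answer: Delta = -0.357484


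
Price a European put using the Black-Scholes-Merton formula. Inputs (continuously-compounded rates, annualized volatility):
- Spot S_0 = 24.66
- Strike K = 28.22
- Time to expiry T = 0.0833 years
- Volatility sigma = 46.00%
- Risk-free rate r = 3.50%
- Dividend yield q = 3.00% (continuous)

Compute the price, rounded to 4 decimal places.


d1 = (ln(S/K) + (r - q + 0.5*sigma^2) * T) / (sigma * sqrt(T)) = -0.94618125
d2 = d1 - sigma * sqrt(T) = -1.07894525
exp(-rT) = 0.99708875; exp(-qT) = 0.99750412
P = K * exp(-rT) * N(-d2) - S_0 * exp(-qT) * N(-d1)
N(-d1) = 0.82797193; N(-d2) = 0.85969393
P = 28.2200 * 0.99708875 * 0.85969393 - 24.6600 * 0.99750412 * 0.82797193 = 3.8231

Answer: Price = 3.8231


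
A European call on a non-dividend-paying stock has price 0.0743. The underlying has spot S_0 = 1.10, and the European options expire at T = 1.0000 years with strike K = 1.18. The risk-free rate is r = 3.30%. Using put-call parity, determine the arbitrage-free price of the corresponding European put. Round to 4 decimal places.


Put-call parity: C - P = S_0 * exp(-qT) - K * exp(-rT).
S_0 * exp(-qT) = 1.1000 * 1.00000000 = 1.10000000
K * exp(-rT) = 1.1800 * 0.96753856 = 1.14169550
P = C - S*exp(-qT) + K*exp(-rT)
P = 0.0743 - 1.10000000 + 1.14169550 = 0.1160

Answer: Put price = 0.1160


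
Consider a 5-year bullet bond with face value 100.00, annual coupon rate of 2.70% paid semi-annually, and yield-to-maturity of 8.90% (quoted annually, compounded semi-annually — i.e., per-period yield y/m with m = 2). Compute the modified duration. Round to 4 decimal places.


Coupon per period c = face * coupon_rate / m = 1.350000
Periods per year m = 2; per-period yield y/m = 0.044500
Number of cashflows N = 10
Cashflows (t years, CF_t, discount factor 1/(1+y/m)^(m*t), PV):
  t = 0.5000: CF_t = 1.350000, DF = 0.957396, PV = 1.292484
  t = 1.0000: CF_t = 1.350000, DF = 0.916607, PV = 1.237419
  t = 1.5000: CF_t = 1.350000, DF = 0.877556, PV = 1.184700
  t = 2.0000: CF_t = 1.350000, DF = 0.840168, PV = 1.134227
  t = 2.5000: CF_t = 1.350000, DF = 0.804374, PV = 1.085904
  t = 3.0000: CF_t = 1.350000, DF = 0.770104, PV = 1.039640
  t = 3.5000: CF_t = 1.350000, DF = 0.737294, PV = 0.995347
  t = 4.0000: CF_t = 1.350000, DF = 0.705883, PV = 0.952941
  t = 4.5000: CF_t = 1.350000, DF = 0.675809, PV = 0.912342
  t = 5.0000: CF_t = 101.350000, DF = 0.647017, PV = 65.575153
Price P = sum_t PV_t = 75.410159
First compute Macaulay numerator sum_t t * PV_t:
  t * PV_t at t = 0.5000: 0.646242
  t * PV_t at t = 1.0000: 1.237419
  t * PV_t at t = 1.5000: 1.777050
  t * PV_t at t = 2.0000: 2.268454
  t * PV_t at t = 2.5000: 2.714761
  t * PV_t at t = 3.0000: 3.118921
  t * PV_t at t = 3.5000: 3.483716
  t * PV_t at t = 4.0000: 3.811766
  t * PV_t at t = 4.5000: 4.105540
  t * PV_t at t = 5.0000: 327.875763
Macaulay duration D = 351.039632 / 75.410159 = 4.655071
Modified duration = D / (1 + y/m) = 4.655071 / (1 + 0.044500) = 4.456746

Answer: Modified duration = 4.4567


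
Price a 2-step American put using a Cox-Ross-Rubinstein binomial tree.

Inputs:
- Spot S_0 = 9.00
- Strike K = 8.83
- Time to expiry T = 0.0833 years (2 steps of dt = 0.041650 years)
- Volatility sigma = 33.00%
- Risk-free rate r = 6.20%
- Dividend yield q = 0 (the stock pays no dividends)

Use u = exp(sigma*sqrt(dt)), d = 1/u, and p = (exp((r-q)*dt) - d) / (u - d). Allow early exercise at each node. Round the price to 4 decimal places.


Answer: Price = V(0,0) = 0.2375

Derivation:
dt = T/N = 0.041650
u = exp(sigma*sqrt(dt)) = 1.069667; d = 1/u = 0.934870
p = (exp((r-q)*dt) - d) / (u - d) = 0.502351
Discount per step: exp(-r*dt) = 0.997421
Stock lattice S(k, i) with i counting down-moves:
  k=0: S(0,0) = 9.0000
  k=1: S(1,0) = 9.6270; S(1,1) = 8.4138
  k=2: S(2,0) = 10.2977; S(2,1) = 9.0000; S(2,2) = 7.8658
Terminal payoffs V(N, i) = max(K - S_T, 0):
  V(2,0) = 0.000000; V(2,1) = 0.000000; V(2,2) = 0.964158
Backward induction: V(k, i) = exp(-r*dt) * [p * V(k+1, i) + (1-p) * V(k+1, i+1)]; then take max(V_cont, immediate exercise) for American.
  V(1,0) = exp(-r*dt) * [p*0.000000 + (1-p)*0.000000] = 0.000000; exercise = 0.000000; V(1,0) = max -> 0.000000
  V(1,1) = exp(-r*dt) * [p*0.000000 + (1-p)*0.964158] = 0.478575; exercise = 0.416167; V(1,1) = max -> 0.478575
  V(0,0) = exp(-r*dt) * [p*0.000000 + (1-p)*0.478575] = 0.237548; exercise = 0.000000; V(0,0) = max -> 0.237548


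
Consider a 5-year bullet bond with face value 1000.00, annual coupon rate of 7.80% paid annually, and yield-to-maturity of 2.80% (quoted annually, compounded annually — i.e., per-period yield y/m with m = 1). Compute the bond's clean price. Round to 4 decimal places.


Coupon per period c = face * coupon_rate / m = 78.000000
Periods per year m = 1; per-period yield y/m = 0.028000
Number of cashflows N = 5
Cashflows (t years, CF_t, discount factor 1/(1+y/m)^(m*t), PV):
  t = 1.0000: CF_t = 78.000000, DF = 0.972763, PV = 75.875486
  t = 2.0000: CF_t = 78.000000, DF = 0.946267, PV = 73.808839
  t = 3.0000: CF_t = 78.000000, DF = 0.920493, PV = 71.798481
  t = 4.0000: CF_t = 78.000000, DF = 0.895422, PV = 69.842881
  t = 5.0000: CF_t = 1078.000000, DF = 0.871033, PV = 938.973180
Price P = sum_t PV_t = 1230.298867

Answer: Price = 1230.2989


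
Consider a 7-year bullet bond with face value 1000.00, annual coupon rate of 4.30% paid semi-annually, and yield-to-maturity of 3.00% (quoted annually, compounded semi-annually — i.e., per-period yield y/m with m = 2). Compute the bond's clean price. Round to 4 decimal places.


Coupon per period c = face * coupon_rate / m = 21.500000
Periods per year m = 2; per-period yield y/m = 0.015000
Number of cashflows N = 14
Cashflows (t years, CF_t, discount factor 1/(1+y/m)^(m*t), PV):
  t = 0.5000: CF_t = 21.500000, DF = 0.985222, PV = 21.182266
  t = 1.0000: CF_t = 21.500000, DF = 0.970662, PV = 20.869228
  t = 1.5000: CF_t = 21.500000, DF = 0.956317, PV = 20.560815
  t = 2.0000: CF_t = 21.500000, DF = 0.942184, PV = 20.256961
  t = 2.5000: CF_t = 21.500000, DF = 0.928260, PV = 19.957597
  t = 3.0000: CF_t = 21.500000, DF = 0.914542, PV = 19.662657
  t = 3.5000: CF_t = 21.500000, DF = 0.901027, PV = 19.372076
  t = 4.0000: CF_t = 21.500000, DF = 0.887711, PV = 19.085789
  t = 4.5000: CF_t = 21.500000, DF = 0.874592, PV = 18.803733
  t = 5.0000: CF_t = 21.500000, DF = 0.861667, PV = 18.525845
  t = 5.5000: CF_t = 21.500000, DF = 0.848933, PV = 18.252065
  t = 6.0000: CF_t = 21.500000, DF = 0.836387, PV = 17.982330
  t = 6.5000: CF_t = 21.500000, DF = 0.824027, PV = 17.716581
  t = 7.0000: CF_t = 1021.500000, DF = 0.811849, PV = 829.304037
Price P = sum_t PV_t = 1081.531980

Answer: Price = 1081.5320


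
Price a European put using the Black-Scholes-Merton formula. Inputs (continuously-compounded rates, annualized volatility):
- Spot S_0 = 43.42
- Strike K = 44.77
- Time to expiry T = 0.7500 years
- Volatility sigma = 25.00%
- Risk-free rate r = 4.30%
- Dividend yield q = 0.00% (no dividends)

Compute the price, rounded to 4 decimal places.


Answer: Price = 3.7047

Derivation:
d1 = (ln(S/K) + (r - q + 0.5*sigma^2) * T) / (sigma * sqrt(T)) = 0.11579056
d2 = d1 - sigma * sqrt(T) = -0.10071579
exp(-rT) = 0.96826449; exp(-qT) = 1.00000000
P = K * exp(-rT) * N(-d2) - S_0 * exp(-qT) * N(-d1)
N(-d1) = 0.45390927; N(-d2) = 0.54011196
P = 44.7700 * 0.96826449 * 0.54011196 - 43.4200 * 1.00000000 * 0.45390927 = 3.7047


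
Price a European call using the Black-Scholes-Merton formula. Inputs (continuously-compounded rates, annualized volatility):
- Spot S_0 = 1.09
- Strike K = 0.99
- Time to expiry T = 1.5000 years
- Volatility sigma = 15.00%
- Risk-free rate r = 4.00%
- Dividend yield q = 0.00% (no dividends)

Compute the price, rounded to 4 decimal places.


d1 = (ln(S/K) + (r - q + 0.5*sigma^2) * T) / (sigma * sqrt(T)) = 0.94225356
d2 = d1 - sigma * sqrt(T) = 0.75854183
exp(-rT) = 0.94176453; exp(-qT) = 1.00000000
C = S_0 * exp(-qT) * N(d1) - K * exp(-rT) * N(d2)
N(d1) = 0.82696858; N(d2) = 0.77593666
C = 1.0900 * 1.00000000 * 0.82696858 - 0.9900 * 0.94176453 * 0.77593666 = 0.1780

Answer: Price = 0.1780


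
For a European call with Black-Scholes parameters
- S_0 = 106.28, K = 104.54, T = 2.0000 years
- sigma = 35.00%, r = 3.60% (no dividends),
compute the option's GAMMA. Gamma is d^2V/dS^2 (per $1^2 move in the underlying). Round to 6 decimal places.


d1 = 0.4262992182; d2 = -0.0686755286
phi(d1) = 0.3642903571; exp(-qT) = 1.0000000000; exp(-rT) = 0.9305308958
Gamma = exp(-qT) * phi(d1) / (S * sigma * sqrt(T)) = 1.0000000000 * 0.3642903571 / (106.2800 * 0.3500 * 1.4142135624) = 0.006925

Answer: Gamma = 0.006925


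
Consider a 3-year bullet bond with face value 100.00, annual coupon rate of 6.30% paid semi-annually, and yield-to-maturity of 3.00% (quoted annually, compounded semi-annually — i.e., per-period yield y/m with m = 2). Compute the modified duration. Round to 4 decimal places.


Answer: Modified duration = 2.7501

Derivation:
Coupon per period c = face * coupon_rate / m = 3.150000
Periods per year m = 2; per-period yield y/m = 0.015000
Number of cashflows N = 6
Cashflows (t years, CF_t, discount factor 1/(1+y/m)^(m*t), PV):
  t = 0.5000: CF_t = 3.150000, DF = 0.985222, PV = 3.103448
  t = 1.0000: CF_t = 3.150000, DF = 0.970662, PV = 3.057585
  t = 1.5000: CF_t = 3.150000, DF = 0.956317, PV = 3.012399
  t = 2.0000: CF_t = 3.150000, DF = 0.942184, PV = 2.967880
  t = 2.5000: CF_t = 3.150000, DF = 0.928260, PV = 2.924020
  t = 3.0000: CF_t = 103.150000, DF = 0.914542, PV = 94.335027
Price P = sum_t PV_t = 109.400359
First compute Macaulay numerator sum_t t * PV_t:
  t * PV_t at t = 0.5000: 1.551724
  t * PV_t at t = 1.0000: 3.057585
  t * PV_t at t = 1.5000: 4.518598
  t * PV_t at t = 2.0000: 5.935761
  t * PV_t at t = 2.5000: 7.310050
  t * PV_t at t = 3.0000: 283.005081
Macaulay duration D = 305.378799 / 109.400359 = 2.791388
Modified duration = D / (1 + y/m) = 2.791388 / (1 + 0.015000) = 2.750136


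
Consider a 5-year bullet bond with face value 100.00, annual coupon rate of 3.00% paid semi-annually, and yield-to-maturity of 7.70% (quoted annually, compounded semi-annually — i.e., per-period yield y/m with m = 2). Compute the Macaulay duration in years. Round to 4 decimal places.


Answer: Macaulay duration = 4.6351 years

Derivation:
Coupon per period c = face * coupon_rate / m = 1.500000
Periods per year m = 2; per-period yield y/m = 0.038500
Number of cashflows N = 10
Cashflows (t years, CF_t, discount factor 1/(1+y/m)^(m*t), PV):
  t = 0.5000: CF_t = 1.500000, DF = 0.962927, PV = 1.444391
  t = 1.0000: CF_t = 1.500000, DF = 0.927229, PV = 1.390843
  t = 1.5000: CF_t = 1.500000, DF = 0.892854, PV = 1.339281
  t = 2.0000: CF_t = 1.500000, DF = 0.859754, PV = 1.289630
  t = 2.5000: CF_t = 1.500000, DF = 0.827880, PV = 1.241820
  t = 3.0000: CF_t = 1.500000, DF = 0.797188, PV = 1.195783
  t = 3.5000: CF_t = 1.500000, DF = 0.767635, PV = 1.151452
  t = 4.0000: CF_t = 1.500000, DF = 0.739176, PV = 1.108764
  t = 4.5000: CF_t = 1.500000, DF = 0.711773, PV = 1.067659
  t = 5.0000: CF_t = 101.500000, DF = 0.685386, PV = 69.566641
Price P = sum_t PV_t = 80.796265
Macaulay numerator sum_t t * PV_t:
  t * PV_t at t = 0.5000: 0.722195
  t * PV_t at t = 1.0000: 1.390843
  t * PV_t at t = 1.5000: 2.008922
  t * PV_t at t = 2.0000: 2.579261
  t * PV_t at t = 2.5000: 3.104551
  t * PV_t at t = 3.0000: 3.587348
  t * PV_t at t = 3.5000: 4.030081
  t * PV_t at t = 4.0000: 4.435057
  t * PV_t at t = 4.5000: 4.804468
  t * PV_t at t = 5.0000: 347.833205
Macaulay duration D = (sum_t t * PV_t) / P = 374.495931 / 80.796265 = 4.635065


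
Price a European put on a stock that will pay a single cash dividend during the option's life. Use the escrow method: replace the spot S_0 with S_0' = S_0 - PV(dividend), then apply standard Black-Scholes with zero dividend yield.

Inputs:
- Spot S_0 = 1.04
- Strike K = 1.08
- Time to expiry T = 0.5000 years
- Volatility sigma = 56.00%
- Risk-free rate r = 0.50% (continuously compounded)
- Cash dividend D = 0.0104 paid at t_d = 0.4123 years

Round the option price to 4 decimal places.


Answer: Price = 0.1902

Derivation:
PV(D) = D * exp(-r * t_d) = 0.0104 * 0.99794062 = 0.01037858
S_0' = S_0 - PV(D) = 1.0400 - 0.01037858 = 1.02962142
d1 = (ln(S_0'/K) + (r + sigma^2/2)*T) / (sigma*sqrt(T)) = 0.08366623
d2 = d1 - sigma*sqrt(T) = -0.31231357
exp(-rT) = 0.99750312
N(-d1) = 0.46666090; N(-d2) = 0.62259888
P = K * exp(-rT) * N(-d2) - S_0' * N(-d1) = 1.0800 * 0.99750312 * 0.62259888 - 1.02962142 * 0.46666090 = 0.1902


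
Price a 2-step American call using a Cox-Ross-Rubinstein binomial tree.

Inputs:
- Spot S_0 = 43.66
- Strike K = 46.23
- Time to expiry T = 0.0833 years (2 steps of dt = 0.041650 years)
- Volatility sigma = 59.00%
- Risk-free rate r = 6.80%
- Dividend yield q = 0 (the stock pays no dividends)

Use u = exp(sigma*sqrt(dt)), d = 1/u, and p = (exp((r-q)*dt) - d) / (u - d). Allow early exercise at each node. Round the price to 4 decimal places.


Answer: Price = V(0,0) = 2.1498

Derivation:
dt = T/N = 0.041650
u = exp(sigma*sqrt(dt)) = 1.127958; d = 1/u = 0.886558
p = (exp((r-q)*dt) - d) / (u - d) = 0.481683
Discount per step: exp(-r*dt) = 0.997172
Stock lattice S(k, i) with i counting down-moves:
  k=0: S(0,0) = 43.6600
  k=1: S(1,0) = 49.2467; S(1,1) = 38.7071
  k=2: S(2,0) = 55.5482; S(2,1) = 43.6600; S(2,2) = 34.3161
Terminal payoffs V(N, i) = max(S_T - K, 0):
  V(2,0) = 9.318175; V(2,1) = 0.000000; V(2,2) = 0.000000
Backward induction: V(k, i) = exp(-r*dt) * [p * V(k+1, i) + (1-p) * V(k+1, i+1)]; then take max(V_cont, immediate exercise) for American.
  V(1,0) = exp(-r*dt) * [p*9.318175 + (1-p)*0.000000] = 4.475713; exercise = 3.016658; V(1,0) = max -> 4.475713
  V(1,1) = exp(-r*dt) * [p*0.000000 + (1-p)*0.000000] = 0.000000; exercise = 0.000000; V(1,1) = max -> 0.000000
  V(0,0) = exp(-r*dt) * [p*4.475713 + (1-p)*0.000000] = 2.149778; exercise = 0.000000; V(0,0) = max -> 2.149778


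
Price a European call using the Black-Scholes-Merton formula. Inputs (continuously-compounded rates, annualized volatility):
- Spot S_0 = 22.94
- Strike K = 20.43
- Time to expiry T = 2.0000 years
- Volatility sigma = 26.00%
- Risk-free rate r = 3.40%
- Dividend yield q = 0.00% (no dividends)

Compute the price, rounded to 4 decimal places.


Answer: Price = 5.3617

Derivation:
d1 = (ln(S/K) + (r - q + 0.5*sigma^2) * T) / (sigma * sqrt(T)) = 0.68392919
d2 = d1 - sigma * sqrt(T) = 0.31623366
exp(-rT) = 0.93426047; exp(-qT) = 1.00000000
C = S_0 * exp(-qT) * N(d1) - K * exp(-rT) * N(d2)
N(d1) = 0.75299006; N(d2) = 0.62408742
C = 22.9400 * 1.00000000 * 0.75299006 - 20.4300 * 0.93426047 * 0.62408742 = 5.3617


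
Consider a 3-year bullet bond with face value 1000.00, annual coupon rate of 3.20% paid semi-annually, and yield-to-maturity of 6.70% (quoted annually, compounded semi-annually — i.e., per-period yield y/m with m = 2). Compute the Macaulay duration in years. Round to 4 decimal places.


Answer: Macaulay duration = 2.8773 years

Derivation:
Coupon per period c = face * coupon_rate / m = 16.000000
Periods per year m = 2; per-period yield y/m = 0.033500
Number of cashflows N = 6
Cashflows (t years, CF_t, discount factor 1/(1+y/m)^(m*t), PV):
  t = 0.5000: CF_t = 16.000000, DF = 0.967586, PV = 15.481374
  t = 1.0000: CF_t = 16.000000, DF = 0.936222, PV = 14.979559
  t = 1.5000: CF_t = 16.000000, DF = 0.905876, PV = 14.494009
  t = 2.0000: CF_t = 16.000000, DF = 0.876512, PV = 14.024199
  t = 2.5000: CF_t = 16.000000, DF = 0.848101, PV = 13.569617
  t = 3.0000: CF_t = 1016.000000, DF = 0.820611, PV = 833.740354
Price P = sum_t PV_t = 906.289111
Macaulay numerator sum_t t * PV_t:
  t * PV_t at t = 0.5000: 7.740687
  t * PV_t at t = 1.0000: 14.979559
  t * PV_t at t = 1.5000: 21.741014
  t * PV_t at t = 2.0000: 28.048398
  t * PV_t at t = 2.5000: 33.924042
  t * PV_t at t = 3.0000: 2501.221061
Macaulay duration D = (sum_t t * PV_t) / P = 2607.654760 / 906.289111 = 2.877288
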